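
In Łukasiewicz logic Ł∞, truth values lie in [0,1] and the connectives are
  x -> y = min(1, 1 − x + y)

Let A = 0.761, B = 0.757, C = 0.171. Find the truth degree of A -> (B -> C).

B -> C = min(1, 1 − 0.757 + 0.171) = min(1, 0.414) = 0.414
A -> (B -> C) = min(1, 1 − 0.761 + 0.414) = min(1, 0.653) = 0.653

0.653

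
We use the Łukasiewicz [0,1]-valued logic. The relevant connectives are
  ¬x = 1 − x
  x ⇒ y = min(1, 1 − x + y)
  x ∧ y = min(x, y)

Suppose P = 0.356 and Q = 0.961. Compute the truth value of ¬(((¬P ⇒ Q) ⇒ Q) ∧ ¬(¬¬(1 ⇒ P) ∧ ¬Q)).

¬P = 1 − 0.356 = 0.644
¬P ⇒ Q = min(1, 1 − 0.644 + 0.961) = min(1, 1.317) = 1.000
(¬P ⇒ Q) ⇒ Q = min(1, 1 − 1.000 + 0.961) = min(1, 0.961) = 0.961
1 ⇒ P = min(1, 1 − 1.000 + 0.356) = min(1, 0.356) = 0.356
¬(1 ⇒ P) = 1 − 0.356 = 0.644
¬¬(1 ⇒ P) = 1 − 0.644 = 0.356
¬Q = 1 − 0.961 = 0.039
¬¬(1 ⇒ P) ∧ ¬Q = min(0.356, 0.039) = 0.039
¬(¬¬(1 ⇒ P) ∧ ¬Q) = 1 − 0.039 = 0.961
((¬P ⇒ Q) ⇒ Q) ∧ ¬(¬¬(1 ⇒ P) ∧ ¬Q) = min(0.961, 0.961) = 0.961
¬(((¬P ⇒ Q) ⇒ Q) ∧ ¬(¬¬(1 ⇒ P) ∧ ¬Q)) = 1 − 0.961 = 0.039

0.039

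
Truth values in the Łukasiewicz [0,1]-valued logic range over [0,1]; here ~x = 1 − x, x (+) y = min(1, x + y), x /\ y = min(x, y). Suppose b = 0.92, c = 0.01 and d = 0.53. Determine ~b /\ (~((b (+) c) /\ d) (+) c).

0.08

~b = 1 − 0.92 = 0.08
b (+) c = min(1, 0.92 + 0.01) = min(1, 0.93) = 0.93
(b (+) c) /\ d = min(0.93, 0.53) = 0.53
~((b (+) c) /\ d) = 1 − 0.53 = 0.47
~((b (+) c) /\ d) (+) c = min(1, 0.47 + 0.01) = min(1, 0.48) = 0.48
~b /\ (~((b (+) c) /\ d) (+) c) = min(0.08, 0.48) = 0.08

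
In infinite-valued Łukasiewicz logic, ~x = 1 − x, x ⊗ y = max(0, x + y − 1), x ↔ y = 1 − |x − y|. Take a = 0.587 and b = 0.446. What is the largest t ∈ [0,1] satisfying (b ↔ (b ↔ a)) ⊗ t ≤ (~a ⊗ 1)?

0.826

b ↔ a = 1 − |0.446 − 0.587| = 1 − 0.141 = 0.859
b ↔ (b ↔ a) = 1 − |0.446 − 0.859| = 1 − 0.413 = 0.587
So the left factor is b ↔ (b ↔ a) = 0.587.
~a = 1 − 0.587 = 0.413
~a ⊗ 1 = max(0, 0.413 + 1.000 − 1) = max(0, 0.413) = 0.413
So the right-hand bound is ~a ⊗ 1 = 0.413.
The residuum of the Łukasiewicz t-norm gives the supremum: min(1, 1 − 0.587 + 0.413).
1 − 0.587 + 0.413 = 0.826, so t = min(1, 0.826) = 0.826.
Check: 0.587 ⊗ 0.826 = max(0, 0.413) = 0.413 ≤ 0.413.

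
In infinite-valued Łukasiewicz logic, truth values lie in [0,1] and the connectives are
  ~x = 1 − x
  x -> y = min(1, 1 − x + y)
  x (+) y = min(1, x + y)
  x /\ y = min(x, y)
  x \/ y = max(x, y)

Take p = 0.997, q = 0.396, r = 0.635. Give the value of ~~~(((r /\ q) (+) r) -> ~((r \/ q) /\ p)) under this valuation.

r /\ q = min(0.635, 0.396) = 0.396
(r /\ q) (+) r = min(1, 0.396 + 0.635) = min(1, 1.031) = 1.000
r \/ q = max(0.635, 0.396) = 0.635
(r \/ q) /\ p = min(0.635, 0.997) = 0.635
~((r \/ q) /\ p) = 1 − 0.635 = 0.365
((r /\ q) (+) r) -> ~((r \/ q) /\ p) = min(1, 1 − 1.000 + 0.365) = min(1, 0.365) = 0.365
~(((r /\ q) (+) r) -> ~((r \/ q) /\ p)) = 1 − 0.365 = 0.635
~~(((r /\ q) (+) r) -> ~((r \/ q) /\ p)) = 1 − 0.635 = 0.365
~~~(((r /\ q) (+) r) -> ~((r \/ q) /\ p)) = 1 − 0.365 = 0.635

0.635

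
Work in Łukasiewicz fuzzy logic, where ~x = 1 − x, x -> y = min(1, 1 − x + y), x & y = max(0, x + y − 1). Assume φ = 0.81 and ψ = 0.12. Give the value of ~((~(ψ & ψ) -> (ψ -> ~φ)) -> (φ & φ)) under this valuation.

ψ & ψ = max(0, 0.12 + 0.12 − 1) = max(0, -0.76) = 0.00
~(ψ & ψ) = 1 − 0.00 = 1.00
~φ = 1 − 0.81 = 0.19
ψ -> ~φ = min(1, 1 − 0.12 + 0.19) = min(1, 1.07) = 1.00
~(ψ & ψ) -> (ψ -> ~φ) = min(1, 1 − 1.00 + 1.00) = min(1, 1.00) = 1.00
φ & φ = max(0, 0.81 + 0.81 − 1) = max(0, 0.62) = 0.62
(~(ψ & ψ) -> (ψ -> ~φ)) -> (φ & φ) = min(1, 1 − 1.00 + 0.62) = min(1, 0.62) = 0.62
~((~(ψ & ψ) -> (ψ -> ~φ)) -> (φ & φ)) = 1 − 0.62 = 0.38

0.38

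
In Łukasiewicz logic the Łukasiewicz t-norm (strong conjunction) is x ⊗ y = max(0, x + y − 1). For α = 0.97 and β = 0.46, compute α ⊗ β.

0.43

α ⊗ β = max(0, 0.97 + 0.46 − 1) = max(0, 0.43) = 0.43
For comparison, the Gödel (minimum) t-norm min(x, y) would give 0.46.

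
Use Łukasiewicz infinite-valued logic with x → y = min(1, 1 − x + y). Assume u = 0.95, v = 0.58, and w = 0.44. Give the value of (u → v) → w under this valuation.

u → v = min(1, 1 − 0.95 + 0.58) = min(1, 0.63) = 0.63
(u → v) → w = min(1, 1 − 0.63 + 0.44) = min(1, 0.81) = 0.81

0.81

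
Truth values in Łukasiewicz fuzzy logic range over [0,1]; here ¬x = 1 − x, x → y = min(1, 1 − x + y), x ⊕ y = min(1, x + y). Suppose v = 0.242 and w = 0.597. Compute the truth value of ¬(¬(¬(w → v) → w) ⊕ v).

0.758

w → v = min(1, 1 − 0.597 + 0.242) = min(1, 0.645) = 0.645
¬(w → v) = 1 − 0.645 = 0.355
¬(w → v) → w = min(1, 1 − 0.355 + 0.597) = min(1, 1.242) = 1.000
¬(¬(w → v) → w) = 1 − 1.000 = 0.000
¬(¬(w → v) → w) ⊕ v = min(1, 0.000 + 0.242) = min(1, 0.242) = 0.242
¬(¬(¬(w → v) → w) ⊕ v) = 1 − 0.242 = 0.758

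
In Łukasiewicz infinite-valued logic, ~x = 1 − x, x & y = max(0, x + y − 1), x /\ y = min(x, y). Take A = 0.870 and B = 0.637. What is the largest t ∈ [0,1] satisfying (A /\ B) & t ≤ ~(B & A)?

A /\ B = min(0.870, 0.637) = 0.637
So the left factor is A /\ B = 0.637.
B & A = max(0, 0.637 + 0.870 − 1) = max(0, 0.507) = 0.507
~(B & A) = 1 − 0.507 = 0.493
So the right-hand bound is ~(B & A) = 0.493.
The residuum of the Łukasiewicz t-norm gives the supremum: min(1, 1 − 0.637 + 0.493).
1 − 0.637 + 0.493 = 0.856, so t = min(1, 0.856) = 0.856.
Check: 0.637 & 0.856 = max(0, 0.493) = 0.493 ≤ 0.493.

0.856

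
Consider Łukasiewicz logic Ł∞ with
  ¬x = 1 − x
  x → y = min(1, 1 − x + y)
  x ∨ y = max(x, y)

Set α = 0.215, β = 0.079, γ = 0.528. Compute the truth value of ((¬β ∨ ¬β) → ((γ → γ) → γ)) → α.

¬β = 1 − 0.079 = 0.921
¬β ∨ ¬β = max(0.921, 0.921) = 0.921
γ → γ = min(1, 1 − 0.528 + 0.528) = min(1, 1.000) = 1.000
(γ → γ) → γ = min(1, 1 − 1.000 + 0.528) = min(1, 0.528) = 0.528
(¬β ∨ ¬β) → ((γ → γ) → γ) = min(1, 1 − 0.921 + 0.528) = min(1, 0.607) = 0.607
((¬β ∨ ¬β) → ((γ → γ) → γ)) → α = min(1, 1 − 0.607 + 0.215) = min(1, 0.608) = 0.608

0.608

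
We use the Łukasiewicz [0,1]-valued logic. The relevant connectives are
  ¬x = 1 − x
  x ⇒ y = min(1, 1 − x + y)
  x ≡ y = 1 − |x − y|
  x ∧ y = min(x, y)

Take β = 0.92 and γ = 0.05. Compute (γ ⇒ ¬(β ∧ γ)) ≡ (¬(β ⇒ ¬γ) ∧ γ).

0.00

β ∧ γ = min(0.92, 0.05) = 0.05
¬(β ∧ γ) = 1 − 0.05 = 0.95
γ ⇒ ¬(β ∧ γ) = min(1, 1 − 0.05 + 0.95) = min(1, 1.90) = 1.00
¬γ = 1 − 0.05 = 0.95
β ⇒ ¬γ = min(1, 1 − 0.92 + 0.95) = min(1, 1.03) = 1.00
¬(β ⇒ ¬γ) = 1 − 1.00 = 0.00
¬(β ⇒ ¬γ) ∧ γ = min(0.00, 0.05) = 0.00
(γ ⇒ ¬(β ∧ γ)) ≡ (¬(β ⇒ ¬γ) ∧ γ) = 1 − |1.00 − 0.00| = 1 − 1.00 = 0.00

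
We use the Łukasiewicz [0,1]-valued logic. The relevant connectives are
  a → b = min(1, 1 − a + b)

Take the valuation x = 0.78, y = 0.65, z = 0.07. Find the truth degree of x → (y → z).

0.64

y → z = min(1, 1 − 0.65 + 0.07) = min(1, 0.42) = 0.42
x → (y → z) = min(1, 1 − 0.78 + 0.42) = min(1, 0.64) = 0.64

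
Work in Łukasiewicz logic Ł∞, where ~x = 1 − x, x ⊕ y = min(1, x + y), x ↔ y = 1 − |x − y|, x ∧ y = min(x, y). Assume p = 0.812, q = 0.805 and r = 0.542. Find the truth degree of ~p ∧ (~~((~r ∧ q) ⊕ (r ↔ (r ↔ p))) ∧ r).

~p = 1 − 0.812 = 0.188
~r = 1 − 0.542 = 0.458
~r ∧ q = min(0.458, 0.805) = 0.458
r ↔ p = 1 − |0.542 − 0.812| = 1 − 0.270 = 0.730
r ↔ (r ↔ p) = 1 − |0.542 − 0.730| = 1 − 0.188 = 0.812
(~r ∧ q) ⊕ (r ↔ (r ↔ p)) = min(1, 0.458 + 0.812) = min(1, 1.270) = 1.000
~((~r ∧ q) ⊕ (r ↔ (r ↔ p))) = 1 − 1.000 = 0.000
~~((~r ∧ q) ⊕ (r ↔ (r ↔ p))) = 1 − 0.000 = 1.000
~~((~r ∧ q) ⊕ (r ↔ (r ↔ p))) ∧ r = min(1.000, 0.542) = 0.542
~p ∧ (~~((~r ∧ q) ⊕ (r ↔ (r ↔ p))) ∧ r) = min(0.188, 0.542) = 0.188

0.188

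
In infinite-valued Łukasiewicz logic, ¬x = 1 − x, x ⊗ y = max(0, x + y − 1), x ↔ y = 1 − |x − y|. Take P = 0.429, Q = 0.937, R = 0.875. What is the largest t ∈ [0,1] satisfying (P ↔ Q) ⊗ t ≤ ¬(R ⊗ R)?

0.758

P ↔ Q = 1 − |0.429 − 0.937| = 1 − 0.508 = 0.492
So the left factor is P ↔ Q = 0.492.
R ⊗ R = max(0, 0.875 + 0.875 − 1) = max(0, 0.750) = 0.750
¬(R ⊗ R) = 1 − 0.750 = 0.250
So the right-hand bound is ¬(R ⊗ R) = 0.250.
The residuum of the Łukasiewicz t-norm gives the supremum: min(1, 1 − 0.492 + 0.250).
1 − 0.492 + 0.250 = 0.758, so t = min(1, 0.758) = 0.758.
Check: 0.492 ⊗ 0.758 = max(0, 0.250) = 0.250 ≤ 0.250.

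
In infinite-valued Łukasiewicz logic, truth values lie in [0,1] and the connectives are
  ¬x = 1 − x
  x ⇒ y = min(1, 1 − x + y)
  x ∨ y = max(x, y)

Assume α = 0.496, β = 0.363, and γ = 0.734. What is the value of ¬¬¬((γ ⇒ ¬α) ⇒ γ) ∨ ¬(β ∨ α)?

0.504

¬α = 1 − 0.496 = 0.504
γ ⇒ ¬α = min(1, 1 − 0.734 + 0.504) = min(1, 0.770) = 0.770
(γ ⇒ ¬α) ⇒ γ = min(1, 1 − 0.770 + 0.734) = min(1, 0.964) = 0.964
¬((γ ⇒ ¬α) ⇒ γ) = 1 − 0.964 = 0.036
¬¬((γ ⇒ ¬α) ⇒ γ) = 1 − 0.036 = 0.964
¬¬¬((γ ⇒ ¬α) ⇒ γ) = 1 − 0.964 = 0.036
β ∨ α = max(0.363, 0.496) = 0.496
¬(β ∨ α) = 1 − 0.496 = 0.504
¬¬¬((γ ⇒ ¬α) ⇒ γ) ∨ ¬(β ∨ α) = max(0.036, 0.504) = 0.504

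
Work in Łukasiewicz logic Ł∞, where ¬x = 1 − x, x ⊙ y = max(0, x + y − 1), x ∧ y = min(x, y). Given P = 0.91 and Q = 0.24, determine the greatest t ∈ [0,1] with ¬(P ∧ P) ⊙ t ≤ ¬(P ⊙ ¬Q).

P ∧ P = min(0.91, 0.91) = 0.91
¬(P ∧ P) = 1 − 0.91 = 0.09
So the left factor is ¬(P ∧ P) = 0.09.
¬Q = 1 − 0.24 = 0.76
P ⊙ ¬Q = max(0, 0.91 + 0.76 − 1) = max(0, 0.67) = 0.67
¬(P ⊙ ¬Q) = 1 − 0.67 = 0.33
So the right-hand bound is ¬(P ⊙ ¬Q) = 0.33.
The residuum of the Łukasiewicz t-norm gives the supremum: min(1, 1 − 0.09 + 0.33).
1 − 0.09 + 0.33 = 1.24, so t = min(1, 1.24) = 1.00.
Check: 0.09 ⊙ 1.00 = max(0, 0.09) = 0.09 ≤ 0.33.

1.00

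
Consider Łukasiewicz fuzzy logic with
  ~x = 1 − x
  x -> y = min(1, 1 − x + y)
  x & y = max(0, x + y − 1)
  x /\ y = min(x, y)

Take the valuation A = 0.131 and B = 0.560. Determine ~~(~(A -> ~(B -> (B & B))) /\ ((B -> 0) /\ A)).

0.000

B & B = max(0, 0.560 + 0.560 − 1) = max(0, 0.120) = 0.120
B -> (B & B) = min(1, 1 − 0.560 + 0.120) = min(1, 0.560) = 0.560
~(B -> (B & B)) = 1 − 0.560 = 0.440
A -> ~(B -> (B & B)) = min(1, 1 − 0.131 + 0.440) = min(1, 1.309) = 1.000
~(A -> ~(B -> (B & B))) = 1 − 1.000 = 0.000
B -> 0 = min(1, 1 − 0.560 + 0.000) = min(1, 0.440) = 0.440
(B -> 0) /\ A = min(0.440, 0.131) = 0.131
~(A -> ~(B -> (B & B))) /\ ((B -> 0) /\ A) = min(0.000, 0.131) = 0.000
~(~(A -> ~(B -> (B & B))) /\ ((B -> 0) /\ A)) = 1 − 0.000 = 1.000
~~(~(A -> ~(B -> (B & B))) /\ ((B -> 0) /\ A)) = 1 − 1.000 = 0.000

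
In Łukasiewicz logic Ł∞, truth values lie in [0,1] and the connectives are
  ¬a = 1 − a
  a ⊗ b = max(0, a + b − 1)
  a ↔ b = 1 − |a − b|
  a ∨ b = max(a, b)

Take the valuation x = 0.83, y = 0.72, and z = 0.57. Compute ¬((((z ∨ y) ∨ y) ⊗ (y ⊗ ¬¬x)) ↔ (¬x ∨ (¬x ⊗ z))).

0.10

z ∨ y = max(0.57, 0.72) = 0.72
(z ∨ y) ∨ y = max(0.72, 0.72) = 0.72
¬x = 1 − 0.83 = 0.17
¬¬x = 1 − 0.17 = 0.83
y ⊗ ¬¬x = max(0, 0.72 + 0.83 − 1) = max(0, 0.55) = 0.55
((z ∨ y) ∨ y) ⊗ (y ⊗ ¬¬x) = max(0, 0.72 + 0.55 − 1) = max(0, 0.27) = 0.27
¬x ⊗ z = max(0, 0.17 + 0.57 − 1) = max(0, -0.26) = 0.00
¬x ∨ (¬x ⊗ z) = max(0.17, 0.00) = 0.17
(((z ∨ y) ∨ y) ⊗ (y ⊗ ¬¬x)) ↔ (¬x ∨ (¬x ⊗ z)) = 1 − |0.27 − 0.17| = 1 − 0.10 = 0.90
¬((((z ∨ y) ∨ y) ⊗ (y ⊗ ¬¬x)) ↔ (¬x ∨ (¬x ⊗ z))) = 1 − 0.90 = 0.10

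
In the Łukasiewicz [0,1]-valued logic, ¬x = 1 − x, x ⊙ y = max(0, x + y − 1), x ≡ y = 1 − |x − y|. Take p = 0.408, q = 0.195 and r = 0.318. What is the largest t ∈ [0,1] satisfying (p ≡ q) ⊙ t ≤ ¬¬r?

p ≡ q = 1 − |0.408 − 0.195| = 1 − 0.213 = 0.787
So the left factor is p ≡ q = 0.787.
¬r = 1 − 0.318 = 0.682
¬¬r = 1 − 0.682 = 0.318
So the right-hand bound is ¬¬r = 0.318.
The residuum of the Łukasiewicz t-norm gives the supremum: min(1, 1 − 0.787 + 0.318).
1 − 0.787 + 0.318 = 0.531, so t = min(1, 0.531) = 0.531.
Check: 0.787 ⊙ 0.531 = max(0, 0.318) = 0.318 ≤ 0.318.

0.531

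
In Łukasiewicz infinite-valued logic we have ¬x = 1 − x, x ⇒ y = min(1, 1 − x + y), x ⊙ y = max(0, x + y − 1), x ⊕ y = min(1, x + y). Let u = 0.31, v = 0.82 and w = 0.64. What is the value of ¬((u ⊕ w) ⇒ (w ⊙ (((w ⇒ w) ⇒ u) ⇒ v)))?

u ⊕ w = min(1, 0.31 + 0.64) = min(1, 0.95) = 0.95
w ⇒ w = min(1, 1 − 0.64 + 0.64) = min(1, 1.00) = 1.00
(w ⇒ w) ⇒ u = min(1, 1 − 1.00 + 0.31) = min(1, 0.31) = 0.31
((w ⇒ w) ⇒ u) ⇒ v = min(1, 1 − 0.31 + 0.82) = min(1, 1.51) = 1.00
w ⊙ (((w ⇒ w) ⇒ u) ⇒ v) = max(0, 0.64 + 1.00 − 1) = max(0, 0.64) = 0.64
(u ⊕ w) ⇒ (w ⊙ (((w ⇒ w) ⇒ u) ⇒ v)) = min(1, 1 − 0.95 + 0.64) = min(1, 0.69) = 0.69
¬((u ⊕ w) ⇒ (w ⊙ (((w ⇒ w) ⇒ u) ⇒ v))) = 1 − 0.69 = 0.31

0.31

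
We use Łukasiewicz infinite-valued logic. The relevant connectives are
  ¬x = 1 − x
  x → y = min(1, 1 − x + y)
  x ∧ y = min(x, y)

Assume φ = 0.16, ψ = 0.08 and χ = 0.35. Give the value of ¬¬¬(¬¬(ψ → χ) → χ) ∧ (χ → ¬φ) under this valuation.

0.65

ψ → χ = min(1, 1 − 0.08 + 0.35) = min(1, 1.27) = 1.00
¬(ψ → χ) = 1 − 1.00 = 0.00
¬¬(ψ → χ) = 1 − 0.00 = 1.00
¬¬(ψ → χ) → χ = min(1, 1 − 1.00 + 0.35) = min(1, 0.35) = 0.35
¬(¬¬(ψ → χ) → χ) = 1 − 0.35 = 0.65
¬¬(¬¬(ψ → χ) → χ) = 1 − 0.65 = 0.35
¬¬¬(¬¬(ψ → χ) → χ) = 1 − 0.35 = 0.65
¬φ = 1 − 0.16 = 0.84
χ → ¬φ = min(1, 1 − 0.35 + 0.84) = min(1, 1.49) = 1.00
¬¬¬(¬¬(ψ → χ) → χ) ∧ (χ → ¬φ) = min(0.65, 1.00) = 0.65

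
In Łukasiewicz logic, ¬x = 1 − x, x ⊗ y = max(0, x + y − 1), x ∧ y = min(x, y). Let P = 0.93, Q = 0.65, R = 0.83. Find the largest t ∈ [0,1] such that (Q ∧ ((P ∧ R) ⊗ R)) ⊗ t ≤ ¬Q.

0.70

P ∧ R = min(0.93, 0.83) = 0.83
(P ∧ R) ⊗ R = max(0, 0.83 + 0.83 − 1) = max(0, 0.66) = 0.66
Q ∧ ((P ∧ R) ⊗ R) = min(0.65, 0.66) = 0.65
So the left factor is Q ∧ ((P ∧ R) ⊗ R) = 0.65.
¬Q = 1 − 0.65 = 0.35
So the right-hand bound is ¬Q = 0.35.
The residuum of the Łukasiewicz t-norm gives the supremum: min(1, 1 − 0.65 + 0.35).
1 − 0.65 + 0.35 = 0.70, so t = min(1, 0.70) = 0.70.
Check: 0.65 ⊗ 0.70 = max(0, 0.35) = 0.35 ≤ 0.35.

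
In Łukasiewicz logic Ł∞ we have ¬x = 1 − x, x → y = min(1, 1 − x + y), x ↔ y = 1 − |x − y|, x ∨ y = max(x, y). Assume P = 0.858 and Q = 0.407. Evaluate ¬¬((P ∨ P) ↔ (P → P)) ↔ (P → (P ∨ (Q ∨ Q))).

0.858

P ∨ P = max(0.858, 0.858) = 0.858
P → P = min(1, 1 − 0.858 + 0.858) = min(1, 1.000) = 1.000
(P ∨ P) ↔ (P → P) = 1 − |0.858 − 1.000| = 1 − 0.142 = 0.858
¬((P ∨ P) ↔ (P → P)) = 1 − 0.858 = 0.142
¬¬((P ∨ P) ↔ (P → P)) = 1 − 0.142 = 0.858
Q ∨ Q = max(0.407, 0.407) = 0.407
P ∨ (Q ∨ Q) = max(0.858, 0.407) = 0.858
P → (P ∨ (Q ∨ Q)) = min(1, 1 − 0.858 + 0.858) = min(1, 1.000) = 1.000
¬¬((P ∨ P) ↔ (P → P)) ↔ (P → (P ∨ (Q ∨ Q))) = 1 − |0.858 − 1.000| = 1 − 0.142 = 0.858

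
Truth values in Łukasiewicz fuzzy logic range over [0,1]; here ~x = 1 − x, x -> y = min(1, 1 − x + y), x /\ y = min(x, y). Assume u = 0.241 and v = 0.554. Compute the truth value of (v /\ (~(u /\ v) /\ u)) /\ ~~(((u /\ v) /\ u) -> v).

u /\ v = min(0.241, 0.554) = 0.241
~(u /\ v) = 1 − 0.241 = 0.759
~(u /\ v) /\ u = min(0.759, 0.241) = 0.241
v /\ (~(u /\ v) /\ u) = min(0.554, 0.241) = 0.241
(u /\ v) /\ u = min(0.241, 0.241) = 0.241
((u /\ v) /\ u) -> v = min(1, 1 − 0.241 + 0.554) = min(1, 1.313) = 1.000
~(((u /\ v) /\ u) -> v) = 1 − 1.000 = 0.000
~~(((u /\ v) /\ u) -> v) = 1 − 0.000 = 1.000
(v /\ (~(u /\ v) /\ u)) /\ ~~(((u /\ v) /\ u) -> v) = min(0.241, 1.000) = 0.241

0.241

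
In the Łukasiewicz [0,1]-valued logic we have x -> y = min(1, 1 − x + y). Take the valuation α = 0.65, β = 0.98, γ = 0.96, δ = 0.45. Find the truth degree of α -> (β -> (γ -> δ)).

0.86

γ -> δ = min(1, 1 − 0.96 + 0.45) = min(1, 0.49) = 0.49
β -> (γ -> δ) = min(1, 1 − 0.98 + 0.49) = min(1, 0.51) = 0.51
α -> (β -> (γ -> δ)) = min(1, 1 − 0.65 + 0.51) = min(1, 0.86) = 0.86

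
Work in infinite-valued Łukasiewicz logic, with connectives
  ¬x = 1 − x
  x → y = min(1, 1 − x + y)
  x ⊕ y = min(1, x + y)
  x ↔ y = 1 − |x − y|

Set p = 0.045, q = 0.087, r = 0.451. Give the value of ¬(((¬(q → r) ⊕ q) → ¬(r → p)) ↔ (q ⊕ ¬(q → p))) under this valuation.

q → r = min(1, 1 − 0.087 + 0.451) = min(1, 1.364) = 1.000
¬(q → r) = 1 − 1.000 = 0.000
¬(q → r) ⊕ q = min(1, 0.000 + 0.087) = min(1, 0.087) = 0.087
r → p = min(1, 1 − 0.451 + 0.045) = min(1, 0.594) = 0.594
¬(r → p) = 1 − 0.594 = 0.406
(¬(q → r) ⊕ q) → ¬(r → p) = min(1, 1 − 0.087 + 0.406) = min(1, 1.319) = 1.000
q → p = min(1, 1 − 0.087 + 0.045) = min(1, 0.958) = 0.958
¬(q → p) = 1 − 0.958 = 0.042
q ⊕ ¬(q → p) = min(1, 0.087 + 0.042) = min(1, 0.129) = 0.129
((¬(q → r) ⊕ q) → ¬(r → p)) ↔ (q ⊕ ¬(q → p)) = 1 − |1.000 − 0.129| = 1 − 0.871 = 0.129
¬(((¬(q → r) ⊕ q) → ¬(r → p)) ↔ (q ⊕ ¬(q → p))) = 1 − 0.129 = 0.871

0.871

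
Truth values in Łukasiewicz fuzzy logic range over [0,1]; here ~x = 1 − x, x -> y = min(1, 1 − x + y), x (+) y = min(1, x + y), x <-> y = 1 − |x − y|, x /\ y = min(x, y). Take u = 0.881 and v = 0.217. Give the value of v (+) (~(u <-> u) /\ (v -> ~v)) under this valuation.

0.217

u <-> u = 1 − |0.881 − 0.881| = 1 − 0.000 = 1.000
~(u <-> u) = 1 − 1.000 = 0.000
~v = 1 − 0.217 = 0.783
v -> ~v = min(1, 1 − 0.217 + 0.783) = min(1, 1.566) = 1.000
~(u <-> u) /\ (v -> ~v) = min(0.000, 1.000) = 0.000
v (+) (~(u <-> u) /\ (v -> ~v)) = min(1, 0.217 + 0.000) = min(1, 0.217) = 0.217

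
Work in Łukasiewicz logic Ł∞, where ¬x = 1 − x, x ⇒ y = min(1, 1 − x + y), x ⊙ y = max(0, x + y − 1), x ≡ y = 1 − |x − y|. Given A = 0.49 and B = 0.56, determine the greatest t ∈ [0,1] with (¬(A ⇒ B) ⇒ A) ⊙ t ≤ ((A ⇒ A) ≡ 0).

A ⇒ B = min(1, 1 − 0.49 + 0.56) = min(1, 1.07) = 1.00
¬(A ⇒ B) = 1 − 1.00 = 0.00
¬(A ⇒ B) ⇒ A = min(1, 1 − 0.00 + 0.49) = min(1, 1.49) = 1.00
So the left factor is ¬(A ⇒ B) ⇒ A = 1.00.
A ⇒ A = min(1, 1 − 0.49 + 0.49) = min(1, 1.00) = 1.00
(A ⇒ A) ≡ 0 = 1 − |1.00 − 0.00| = 1 − 1.00 = 0.00
So the right-hand bound is (A ⇒ A) ≡ 0 = 0.00.
The residuum of the Łukasiewicz t-norm gives the supremum: min(1, 1 − 1.00 + 0.00).
1 − 1.00 + 0.00 = 0.00, so t = min(1, 0.00) = 0.00.
Check: 1.00 ⊙ 0.00 = max(0, 0.00) = 0.00 ≤ 0.00.

0.00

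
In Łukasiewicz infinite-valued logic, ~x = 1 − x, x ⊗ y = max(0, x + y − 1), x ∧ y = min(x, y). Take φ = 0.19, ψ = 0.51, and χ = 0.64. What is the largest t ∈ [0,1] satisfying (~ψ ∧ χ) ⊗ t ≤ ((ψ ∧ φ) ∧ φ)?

~ψ = 1 − 0.51 = 0.49
~ψ ∧ χ = min(0.49, 0.64) = 0.49
So the left factor is ~ψ ∧ χ = 0.49.
ψ ∧ φ = min(0.51, 0.19) = 0.19
(ψ ∧ φ) ∧ φ = min(0.19, 0.19) = 0.19
So the right-hand bound is (ψ ∧ φ) ∧ φ = 0.19.
The residuum of the Łukasiewicz t-norm gives the supremum: min(1, 1 − 0.49 + 0.19).
1 − 0.49 + 0.19 = 0.70, so t = min(1, 0.70) = 0.70.
Check: 0.49 ⊗ 0.70 = max(0, 0.19) = 0.19 ≤ 0.19.

0.70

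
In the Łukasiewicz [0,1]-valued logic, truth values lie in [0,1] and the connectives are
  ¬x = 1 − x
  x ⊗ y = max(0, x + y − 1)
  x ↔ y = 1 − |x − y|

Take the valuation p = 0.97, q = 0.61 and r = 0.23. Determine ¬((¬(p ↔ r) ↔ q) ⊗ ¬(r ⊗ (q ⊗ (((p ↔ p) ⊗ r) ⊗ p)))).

0.13

p ↔ r = 1 − |0.97 − 0.23| = 1 − 0.74 = 0.26
¬(p ↔ r) = 1 − 0.26 = 0.74
¬(p ↔ r) ↔ q = 1 − |0.74 − 0.61| = 1 − 0.13 = 0.87
p ↔ p = 1 − |0.97 − 0.97| = 1 − 0.00 = 1.00
(p ↔ p) ⊗ r = max(0, 1.00 + 0.23 − 1) = max(0, 0.23) = 0.23
((p ↔ p) ⊗ r) ⊗ p = max(0, 0.23 + 0.97 − 1) = max(0, 0.20) = 0.20
q ⊗ (((p ↔ p) ⊗ r) ⊗ p) = max(0, 0.61 + 0.20 − 1) = max(0, -0.19) = 0.00
r ⊗ (q ⊗ (((p ↔ p) ⊗ r) ⊗ p)) = max(0, 0.23 + 0.00 − 1) = max(0, -0.77) = 0.00
¬(r ⊗ (q ⊗ (((p ↔ p) ⊗ r) ⊗ p))) = 1 − 0.00 = 1.00
(¬(p ↔ r) ↔ q) ⊗ ¬(r ⊗ (q ⊗ (((p ↔ p) ⊗ r) ⊗ p))) = max(0, 0.87 + 1.00 − 1) = max(0, 0.87) = 0.87
¬((¬(p ↔ r) ↔ q) ⊗ ¬(r ⊗ (q ⊗ (((p ↔ p) ⊗ r) ⊗ p)))) = 1 − 0.87 = 0.13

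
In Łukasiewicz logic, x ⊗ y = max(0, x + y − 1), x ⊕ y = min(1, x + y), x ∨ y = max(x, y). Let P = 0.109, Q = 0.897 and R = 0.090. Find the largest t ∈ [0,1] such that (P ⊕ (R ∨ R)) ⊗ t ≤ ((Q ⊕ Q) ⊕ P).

R ∨ R = max(0.090, 0.090) = 0.090
P ⊕ (R ∨ R) = min(1, 0.109 + 0.090) = min(1, 0.199) = 0.199
So the left factor is P ⊕ (R ∨ R) = 0.199.
Q ⊕ Q = min(1, 0.897 + 0.897) = min(1, 1.794) = 1.000
(Q ⊕ Q) ⊕ P = min(1, 1.000 + 0.109) = min(1, 1.109) = 1.000
So the right-hand bound is (Q ⊕ Q) ⊕ P = 1.000.
The residuum of the Łukasiewicz t-norm gives the supremum: min(1, 1 − 0.199 + 1.000).
1 − 0.199 + 1.000 = 1.801, so t = min(1, 1.801) = 1.000.
Check: 0.199 ⊗ 1.000 = max(0, 0.199) = 0.199 ≤ 1.000.

1.000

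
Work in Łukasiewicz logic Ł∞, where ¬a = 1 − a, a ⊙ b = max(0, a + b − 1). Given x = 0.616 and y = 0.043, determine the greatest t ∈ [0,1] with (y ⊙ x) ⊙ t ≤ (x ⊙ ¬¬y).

1.000

y ⊙ x = max(0, 0.043 + 0.616 − 1) = max(0, -0.341) = 0.000
So the left factor is y ⊙ x = 0.000.
¬y = 1 − 0.043 = 0.957
¬¬y = 1 − 0.957 = 0.043
x ⊙ ¬¬y = max(0, 0.616 + 0.043 − 1) = max(0, -0.341) = 0.000
So the right-hand bound is x ⊙ ¬¬y = 0.000.
The residuum of the Łukasiewicz t-norm gives the supremum: min(1, 1 − 0.000 + 0.000).
1 − 0.000 + 0.000 = 1.000, so t = min(1, 1.000) = 1.000.
Check: 0.000 ⊙ 1.000 = max(0, 0.000) = 0.000 ≤ 0.000.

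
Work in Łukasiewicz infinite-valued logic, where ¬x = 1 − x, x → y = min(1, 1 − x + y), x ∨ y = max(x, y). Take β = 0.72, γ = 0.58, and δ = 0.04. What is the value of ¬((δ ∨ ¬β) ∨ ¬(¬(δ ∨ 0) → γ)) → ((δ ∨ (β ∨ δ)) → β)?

¬β = 1 − 0.72 = 0.28
δ ∨ ¬β = max(0.04, 0.28) = 0.28
δ ∨ 0 = max(0.04, 0.00) = 0.04
¬(δ ∨ 0) = 1 − 0.04 = 0.96
¬(δ ∨ 0) → γ = min(1, 1 − 0.96 + 0.58) = min(1, 0.62) = 0.62
¬(¬(δ ∨ 0) → γ) = 1 − 0.62 = 0.38
(δ ∨ ¬β) ∨ ¬(¬(δ ∨ 0) → γ) = max(0.28, 0.38) = 0.38
¬((δ ∨ ¬β) ∨ ¬(¬(δ ∨ 0) → γ)) = 1 − 0.38 = 0.62
β ∨ δ = max(0.72, 0.04) = 0.72
δ ∨ (β ∨ δ) = max(0.04, 0.72) = 0.72
(δ ∨ (β ∨ δ)) → β = min(1, 1 − 0.72 + 0.72) = min(1, 1.00) = 1.00
¬((δ ∨ ¬β) ∨ ¬(¬(δ ∨ 0) → γ)) → ((δ ∨ (β ∨ δ)) → β) = min(1, 1 − 0.62 + 1.00) = min(1, 1.38) = 1.00

1.00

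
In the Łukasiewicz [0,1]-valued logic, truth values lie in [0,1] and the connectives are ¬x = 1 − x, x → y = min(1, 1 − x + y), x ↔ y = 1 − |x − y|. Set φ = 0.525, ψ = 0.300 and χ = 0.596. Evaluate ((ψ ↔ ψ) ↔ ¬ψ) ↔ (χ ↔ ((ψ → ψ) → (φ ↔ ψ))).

ψ ↔ ψ = 1 − |0.300 − 0.300| = 1 − 0.000 = 1.000
¬ψ = 1 − 0.300 = 0.700
(ψ ↔ ψ) ↔ ¬ψ = 1 − |1.000 − 0.700| = 1 − 0.300 = 0.700
ψ → ψ = min(1, 1 − 0.300 + 0.300) = min(1, 1.000) = 1.000
φ ↔ ψ = 1 − |0.525 − 0.300| = 1 − 0.225 = 0.775
(ψ → ψ) → (φ ↔ ψ) = min(1, 1 − 1.000 + 0.775) = min(1, 0.775) = 0.775
χ ↔ ((ψ → ψ) → (φ ↔ ψ)) = 1 − |0.596 − 0.775| = 1 − 0.179 = 0.821
((ψ ↔ ψ) ↔ ¬ψ) ↔ (χ ↔ ((ψ → ψ) → (φ ↔ ψ))) = 1 − |0.700 − 0.821| = 1 − 0.121 = 0.879

0.879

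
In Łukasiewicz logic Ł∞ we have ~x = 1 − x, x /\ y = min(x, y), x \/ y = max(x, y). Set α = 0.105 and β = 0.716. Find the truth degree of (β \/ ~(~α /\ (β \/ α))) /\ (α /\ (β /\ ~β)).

0.105

~α = 1 − 0.105 = 0.895
β \/ α = max(0.716, 0.105) = 0.716
~α /\ (β \/ α) = min(0.895, 0.716) = 0.716
~(~α /\ (β \/ α)) = 1 − 0.716 = 0.284
β \/ ~(~α /\ (β \/ α)) = max(0.716, 0.284) = 0.716
~β = 1 − 0.716 = 0.284
β /\ ~β = min(0.716, 0.284) = 0.284
α /\ (β /\ ~β) = min(0.105, 0.284) = 0.105
(β \/ ~(~α /\ (β \/ α))) /\ (α /\ (β /\ ~β)) = min(0.716, 0.105) = 0.105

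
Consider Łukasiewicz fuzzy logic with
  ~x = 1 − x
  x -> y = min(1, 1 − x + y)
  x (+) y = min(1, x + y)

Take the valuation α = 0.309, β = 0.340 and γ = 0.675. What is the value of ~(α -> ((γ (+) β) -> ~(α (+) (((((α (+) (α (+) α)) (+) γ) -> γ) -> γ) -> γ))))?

γ (+) β = min(1, 0.675 + 0.340) = min(1, 1.015) = 1.000
α (+) α = min(1, 0.309 + 0.309) = min(1, 0.618) = 0.618
α (+) (α (+) α) = min(1, 0.309 + 0.618) = min(1, 0.927) = 0.927
(α (+) (α (+) α)) (+) γ = min(1, 0.927 + 0.675) = min(1, 1.602) = 1.000
((α (+) (α (+) α)) (+) γ) -> γ = min(1, 1 − 1.000 + 0.675) = min(1, 0.675) = 0.675
(((α (+) (α (+) α)) (+) γ) -> γ) -> γ = min(1, 1 − 0.675 + 0.675) = min(1, 1.000) = 1.000
((((α (+) (α (+) α)) (+) γ) -> γ) -> γ) -> γ = min(1, 1 − 1.000 + 0.675) = min(1, 0.675) = 0.675
α (+) (((((α (+) (α (+) α)) (+) γ) -> γ) -> γ) -> γ) = min(1, 0.309 + 0.675) = min(1, 0.984) = 0.984
~(α (+) (((((α (+) (α (+) α)) (+) γ) -> γ) -> γ) -> γ)) = 1 − 0.984 = 0.016
(γ (+) β) -> ~(α (+) (((((α (+) (α (+) α)) (+) γ) -> γ) -> γ) -> γ)) = min(1, 1 − 1.000 + 0.016) = min(1, 0.016) = 0.016
α -> ((γ (+) β) -> ~(α (+) (((((α (+) (α (+) α)) (+) γ) -> γ) -> γ) -> γ))) = min(1, 1 − 0.309 + 0.016) = min(1, 0.707) = 0.707
~(α -> ((γ (+) β) -> ~(α (+) (((((α (+) (α (+) α)) (+) γ) -> γ) -> γ) -> γ)))) = 1 − 0.707 = 0.293

0.293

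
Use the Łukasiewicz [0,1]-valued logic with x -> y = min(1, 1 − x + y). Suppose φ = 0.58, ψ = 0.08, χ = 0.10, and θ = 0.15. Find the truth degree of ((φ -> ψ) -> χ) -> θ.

0.55

φ -> ψ = min(1, 1 − 0.58 + 0.08) = min(1, 0.50) = 0.50
(φ -> ψ) -> χ = min(1, 1 − 0.50 + 0.10) = min(1, 0.60) = 0.60
((φ -> ψ) -> χ) -> θ = min(1, 1 − 0.60 + 0.15) = min(1, 0.55) = 0.55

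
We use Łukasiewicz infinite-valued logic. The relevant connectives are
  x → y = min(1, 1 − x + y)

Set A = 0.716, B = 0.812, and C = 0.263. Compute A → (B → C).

B → C = min(1, 1 − 0.812 + 0.263) = min(1, 0.451) = 0.451
A → (B → C) = min(1, 1 − 0.716 + 0.451) = min(1, 0.735) = 0.735

0.735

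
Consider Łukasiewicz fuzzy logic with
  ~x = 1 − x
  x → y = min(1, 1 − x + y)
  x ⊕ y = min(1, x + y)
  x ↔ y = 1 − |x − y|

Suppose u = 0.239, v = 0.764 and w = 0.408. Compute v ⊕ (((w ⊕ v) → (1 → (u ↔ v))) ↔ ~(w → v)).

1.000

w ⊕ v = min(1, 0.408 + 0.764) = min(1, 1.172) = 1.000
u ↔ v = 1 − |0.239 − 0.764| = 1 − 0.525 = 0.475
1 → (u ↔ v) = min(1, 1 − 1.000 + 0.475) = min(1, 0.475) = 0.475
(w ⊕ v) → (1 → (u ↔ v)) = min(1, 1 − 1.000 + 0.475) = min(1, 0.475) = 0.475
w → v = min(1, 1 − 0.408 + 0.764) = min(1, 1.356) = 1.000
~(w → v) = 1 − 1.000 = 0.000
((w ⊕ v) → (1 → (u ↔ v))) ↔ ~(w → v) = 1 − |0.475 − 0.000| = 1 − 0.475 = 0.525
v ⊕ (((w ⊕ v) → (1 → (u ↔ v))) ↔ ~(w → v)) = min(1, 0.764 + 0.525) = min(1, 1.289) = 1.000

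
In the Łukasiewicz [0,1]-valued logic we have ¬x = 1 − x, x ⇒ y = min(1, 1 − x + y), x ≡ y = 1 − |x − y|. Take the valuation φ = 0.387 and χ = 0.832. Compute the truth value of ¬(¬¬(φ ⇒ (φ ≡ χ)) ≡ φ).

φ ≡ χ = 1 − |0.387 − 0.832| = 1 − 0.445 = 0.555
φ ⇒ (φ ≡ χ) = min(1, 1 − 0.387 + 0.555) = min(1, 1.168) = 1.000
¬(φ ⇒ (φ ≡ χ)) = 1 − 1.000 = 0.000
¬¬(φ ⇒ (φ ≡ χ)) = 1 − 0.000 = 1.000
¬¬(φ ⇒ (φ ≡ χ)) ≡ φ = 1 − |1.000 − 0.387| = 1 − 0.613 = 0.387
¬(¬¬(φ ⇒ (φ ≡ χ)) ≡ φ) = 1 − 0.387 = 0.613

0.613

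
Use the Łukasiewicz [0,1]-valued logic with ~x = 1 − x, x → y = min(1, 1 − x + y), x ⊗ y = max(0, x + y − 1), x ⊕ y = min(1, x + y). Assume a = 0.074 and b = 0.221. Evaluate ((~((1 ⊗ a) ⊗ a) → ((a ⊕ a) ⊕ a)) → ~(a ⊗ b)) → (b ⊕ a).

1 ⊗ a = max(0, 1.000 + 0.074 − 1) = max(0, 0.074) = 0.074
(1 ⊗ a) ⊗ a = max(0, 0.074 + 0.074 − 1) = max(0, -0.852) = 0.000
~((1 ⊗ a) ⊗ a) = 1 − 0.000 = 1.000
a ⊕ a = min(1, 0.074 + 0.074) = min(1, 0.148) = 0.148
(a ⊕ a) ⊕ a = min(1, 0.148 + 0.074) = min(1, 0.222) = 0.222
~((1 ⊗ a) ⊗ a) → ((a ⊕ a) ⊕ a) = min(1, 1 − 1.000 + 0.222) = min(1, 0.222) = 0.222
a ⊗ b = max(0, 0.074 + 0.221 − 1) = max(0, -0.705) = 0.000
~(a ⊗ b) = 1 − 0.000 = 1.000
(~((1 ⊗ a) ⊗ a) → ((a ⊕ a) ⊕ a)) → ~(a ⊗ b) = min(1, 1 − 0.222 + 1.000) = min(1, 1.778) = 1.000
b ⊕ a = min(1, 0.221 + 0.074) = min(1, 0.295) = 0.295
((~((1 ⊗ a) ⊗ a) → ((a ⊕ a) ⊕ a)) → ~(a ⊗ b)) → (b ⊕ a) = min(1, 1 − 1.000 + 0.295) = min(1, 0.295) = 0.295

0.295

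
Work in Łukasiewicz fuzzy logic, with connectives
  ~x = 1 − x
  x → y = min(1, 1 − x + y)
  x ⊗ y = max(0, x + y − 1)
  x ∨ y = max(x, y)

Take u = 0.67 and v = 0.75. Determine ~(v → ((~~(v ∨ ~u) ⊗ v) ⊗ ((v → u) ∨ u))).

~u = 1 − 0.67 = 0.33
v ∨ ~u = max(0.75, 0.33) = 0.75
~(v ∨ ~u) = 1 − 0.75 = 0.25
~~(v ∨ ~u) = 1 − 0.25 = 0.75
~~(v ∨ ~u) ⊗ v = max(0, 0.75 + 0.75 − 1) = max(0, 0.50) = 0.50
v → u = min(1, 1 − 0.75 + 0.67) = min(1, 0.92) = 0.92
(v → u) ∨ u = max(0.92, 0.67) = 0.92
(~~(v ∨ ~u) ⊗ v) ⊗ ((v → u) ∨ u) = max(0, 0.50 + 0.92 − 1) = max(0, 0.42) = 0.42
v → ((~~(v ∨ ~u) ⊗ v) ⊗ ((v → u) ∨ u)) = min(1, 1 − 0.75 + 0.42) = min(1, 0.67) = 0.67
~(v → ((~~(v ∨ ~u) ⊗ v) ⊗ ((v → u) ∨ u))) = 1 − 0.67 = 0.33

0.33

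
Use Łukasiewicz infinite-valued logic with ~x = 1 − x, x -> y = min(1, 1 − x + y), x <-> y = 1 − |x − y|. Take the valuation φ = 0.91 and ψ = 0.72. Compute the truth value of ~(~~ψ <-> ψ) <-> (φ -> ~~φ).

0.00

~ψ = 1 − 0.72 = 0.28
~~ψ = 1 − 0.28 = 0.72
~~ψ <-> ψ = 1 − |0.72 − 0.72| = 1 − 0.00 = 1.00
~(~~ψ <-> ψ) = 1 − 1.00 = 0.00
~φ = 1 − 0.91 = 0.09
~~φ = 1 − 0.09 = 0.91
φ -> ~~φ = min(1, 1 − 0.91 + 0.91) = min(1, 1.00) = 1.00
~(~~ψ <-> ψ) <-> (φ -> ~~φ) = 1 − |0.00 − 1.00| = 1 − 1.00 = 0.00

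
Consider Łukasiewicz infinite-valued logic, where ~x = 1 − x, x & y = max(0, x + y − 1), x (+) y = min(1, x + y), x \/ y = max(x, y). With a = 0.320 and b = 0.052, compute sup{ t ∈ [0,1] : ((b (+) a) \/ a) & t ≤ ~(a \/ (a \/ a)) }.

1.000

b (+) a = min(1, 0.052 + 0.320) = min(1, 0.372) = 0.372
(b (+) a) \/ a = max(0.372, 0.320) = 0.372
So the left factor is (b (+) a) \/ a = 0.372.
a \/ a = max(0.320, 0.320) = 0.320
a \/ (a \/ a) = max(0.320, 0.320) = 0.320
~(a \/ (a \/ a)) = 1 − 0.320 = 0.680
So the right-hand bound is ~(a \/ (a \/ a)) = 0.680.
The residuum of the Łukasiewicz t-norm gives the supremum: min(1, 1 − 0.372 + 0.680).
1 − 0.372 + 0.680 = 1.308, so t = min(1, 1.308) = 1.000.
Check: 0.372 & 1.000 = max(0, 0.372) = 0.372 ≤ 0.680.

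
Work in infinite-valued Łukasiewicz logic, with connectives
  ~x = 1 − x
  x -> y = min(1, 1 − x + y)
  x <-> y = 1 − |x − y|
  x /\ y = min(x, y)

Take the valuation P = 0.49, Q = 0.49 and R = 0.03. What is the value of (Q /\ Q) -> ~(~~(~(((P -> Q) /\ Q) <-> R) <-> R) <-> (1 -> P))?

Q /\ Q = min(0.49, 0.49) = 0.49
P -> Q = min(1, 1 − 0.49 + 0.49) = min(1, 1.00) = 1.00
(P -> Q) /\ Q = min(1.00, 0.49) = 0.49
((P -> Q) /\ Q) <-> R = 1 − |0.49 − 0.03| = 1 − 0.46 = 0.54
~(((P -> Q) /\ Q) <-> R) = 1 − 0.54 = 0.46
~(((P -> Q) /\ Q) <-> R) <-> R = 1 − |0.46 − 0.03| = 1 − 0.43 = 0.57
~(~(((P -> Q) /\ Q) <-> R) <-> R) = 1 − 0.57 = 0.43
~~(~(((P -> Q) /\ Q) <-> R) <-> R) = 1 − 0.43 = 0.57
1 -> P = min(1, 1 − 1.00 + 0.49) = min(1, 0.49) = 0.49
~~(~(((P -> Q) /\ Q) <-> R) <-> R) <-> (1 -> P) = 1 − |0.57 − 0.49| = 1 − 0.08 = 0.92
~(~~(~(((P -> Q) /\ Q) <-> R) <-> R) <-> (1 -> P)) = 1 − 0.92 = 0.08
(Q /\ Q) -> ~(~~(~(((P -> Q) /\ Q) <-> R) <-> R) <-> (1 -> P)) = min(1, 1 − 0.49 + 0.08) = min(1, 0.59) = 0.59

0.59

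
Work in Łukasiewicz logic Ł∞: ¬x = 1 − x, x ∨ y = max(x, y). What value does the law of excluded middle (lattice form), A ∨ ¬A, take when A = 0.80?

¬A = 1 − 0.80 = 0.20
A ∨ ¬A = max(0.80, 0.20) = 0.80
(The value 0.80 < 1 shows this instance is not satisfied; not a Ł∞-tautology — its value is max(a, 1−a).)

0.80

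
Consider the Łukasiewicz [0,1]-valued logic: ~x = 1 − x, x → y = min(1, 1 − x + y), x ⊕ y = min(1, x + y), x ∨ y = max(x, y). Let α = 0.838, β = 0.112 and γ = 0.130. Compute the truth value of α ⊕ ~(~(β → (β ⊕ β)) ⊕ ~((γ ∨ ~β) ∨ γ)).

β ⊕ β = min(1, 0.112 + 0.112) = min(1, 0.224) = 0.224
β → (β ⊕ β) = min(1, 1 − 0.112 + 0.224) = min(1, 1.112) = 1.000
~(β → (β ⊕ β)) = 1 − 1.000 = 0.000
~β = 1 − 0.112 = 0.888
γ ∨ ~β = max(0.130, 0.888) = 0.888
(γ ∨ ~β) ∨ γ = max(0.888, 0.130) = 0.888
~((γ ∨ ~β) ∨ γ) = 1 − 0.888 = 0.112
~(β → (β ⊕ β)) ⊕ ~((γ ∨ ~β) ∨ γ) = min(1, 0.000 + 0.112) = min(1, 0.112) = 0.112
~(~(β → (β ⊕ β)) ⊕ ~((γ ∨ ~β) ∨ γ)) = 1 − 0.112 = 0.888
α ⊕ ~(~(β → (β ⊕ β)) ⊕ ~((γ ∨ ~β) ∨ γ)) = min(1, 0.838 + 0.888) = min(1, 1.726) = 1.000

1.000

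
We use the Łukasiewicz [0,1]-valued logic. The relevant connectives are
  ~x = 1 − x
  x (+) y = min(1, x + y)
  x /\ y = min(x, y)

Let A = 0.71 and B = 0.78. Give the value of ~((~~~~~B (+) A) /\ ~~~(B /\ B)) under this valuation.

~B = 1 − 0.78 = 0.22
~~B = 1 − 0.22 = 0.78
~~~B = 1 − 0.78 = 0.22
~~~~B = 1 − 0.22 = 0.78
~~~~~B = 1 − 0.78 = 0.22
~~~~~B (+) A = min(1, 0.22 + 0.71) = min(1, 0.93) = 0.93
B /\ B = min(0.78, 0.78) = 0.78
~(B /\ B) = 1 − 0.78 = 0.22
~~(B /\ B) = 1 − 0.22 = 0.78
~~~(B /\ B) = 1 − 0.78 = 0.22
(~~~~~B (+) A) /\ ~~~(B /\ B) = min(0.93, 0.22) = 0.22
~((~~~~~B (+) A) /\ ~~~(B /\ B)) = 1 − 0.22 = 0.78

0.78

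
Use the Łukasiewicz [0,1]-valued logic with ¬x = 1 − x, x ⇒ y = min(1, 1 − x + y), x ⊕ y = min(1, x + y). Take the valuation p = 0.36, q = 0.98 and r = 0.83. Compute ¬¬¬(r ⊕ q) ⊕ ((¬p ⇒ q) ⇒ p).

r ⊕ q = min(1, 0.83 + 0.98) = min(1, 1.81) = 1.00
¬(r ⊕ q) = 1 − 1.00 = 0.00
¬¬(r ⊕ q) = 1 − 0.00 = 1.00
¬¬¬(r ⊕ q) = 1 − 1.00 = 0.00
¬p = 1 − 0.36 = 0.64
¬p ⇒ q = min(1, 1 − 0.64 + 0.98) = min(1, 1.34) = 1.00
(¬p ⇒ q) ⇒ p = min(1, 1 − 1.00 + 0.36) = min(1, 0.36) = 0.36
¬¬¬(r ⊕ q) ⊕ ((¬p ⇒ q) ⇒ p) = min(1, 0.00 + 0.36) = min(1, 0.36) = 0.36

0.36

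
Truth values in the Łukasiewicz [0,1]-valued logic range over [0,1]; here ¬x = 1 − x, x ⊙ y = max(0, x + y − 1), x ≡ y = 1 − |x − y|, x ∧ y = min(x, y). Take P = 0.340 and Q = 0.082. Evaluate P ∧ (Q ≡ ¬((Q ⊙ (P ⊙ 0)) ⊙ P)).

0.082

P ⊙ 0 = max(0, 0.340 + 0.000 − 1) = max(0, -0.660) = 0.000
Q ⊙ (P ⊙ 0) = max(0, 0.082 + 0.000 − 1) = max(0, -0.918) = 0.000
(Q ⊙ (P ⊙ 0)) ⊙ P = max(0, 0.000 + 0.340 − 1) = max(0, -0.660) = 0.000
¬((Q ⊙ (P ⊙ 0)) ⊙ P) = 1 − 0.000 = 1.000
Q ≡ ¬((Q ⊙ (P ⊙ 0)) ⊙ P) = 1 − |0.082 − 1.000| = 1 − 0.918 = 0.082
P ∧ (Q ≡ ¬((Q ⊙ (P ⊙ 0)) ⊙ P)) = min(0.340, 0.082) = 0.082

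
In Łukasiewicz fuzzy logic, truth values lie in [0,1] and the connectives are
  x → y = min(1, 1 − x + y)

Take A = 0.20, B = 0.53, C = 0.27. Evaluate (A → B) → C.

A → B = min(1, 1 − 0.20 + 0.53) = min(1, 1.33) = 1.00
(A → B) → C = min(1, 1 − 1.00 + 0.27) = min(1, 0.27) = 0.27

0.27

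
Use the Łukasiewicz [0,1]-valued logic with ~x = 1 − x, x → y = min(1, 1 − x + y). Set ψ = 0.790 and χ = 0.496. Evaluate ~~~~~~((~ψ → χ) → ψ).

0.790

~ψ = 1 − 0.790 = 0.210
~ψ → χ = min(1, 1 − 0.210 + 0.496) = min(1, 1.286) = 1.000
(~ψ → χ) → ψ = min(1, 1 − 1.000 + 0.790) = min(1, 0.790) = 0.790
~((~ψ → χ) → ψ) = 1 − 0.790 = 0.210
~~((~ψ → χ) → ψ) = 1 − 0.210 = 0.790
~~~((~ψ → χ) → ψ) = 1 − 0.790 = 0.210
~~~~((~ψ → χ) → ψ) = 1 − 0.210 = 0.790
~~~~~((~ψ → χ) → ψ) = 1 − 0.790 = 0.210
~~~~~~((~ψ → χ) → ψ) = 1 − 0.210 = 0.790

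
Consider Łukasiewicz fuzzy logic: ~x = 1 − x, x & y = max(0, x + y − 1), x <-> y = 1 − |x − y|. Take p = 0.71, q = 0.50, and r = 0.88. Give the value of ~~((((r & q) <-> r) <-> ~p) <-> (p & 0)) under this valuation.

0.21

r & q = max(0, 0.88 + 0.50 − 1) = max(0, 0.38) = 0.38
(r & q) <-> r = 1 − |0.38 − 0.88| = 1 − 0.50 = 0.50
~p = 1 − 0.71 = 0.29
((r & q) <-> r) <-> ~p = 1 − |0.50 − 0.29| = 1 − 0.21 = 0.79
p & 0 = max(0, 0.71 + 0.00 − 1) = max(0, -0.29) = 0.00
(((r & q) <-> r) <-> ~p) <-> (p & 0) = 1 − |0.79 − 0.00| = 1 − 0.79 = 0.21
~((((r & q) <-> r) <-> ~p) <-> (p & 0)) = 1 − 0.21 = 0.79
~~((((r & q) <-> r) <-> ~p) <-> (p & 0)) = 1 − 0.79 = 0.21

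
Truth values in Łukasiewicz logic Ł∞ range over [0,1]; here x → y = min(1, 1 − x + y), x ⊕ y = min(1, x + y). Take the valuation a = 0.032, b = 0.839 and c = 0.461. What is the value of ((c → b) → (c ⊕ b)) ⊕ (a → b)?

1.000

c → b = min(1, 1 − 0.461 + 0.839) = min(1, 1.378) = 1.000
c ⊕ b = min(1, 0.461 + 0.839) = min(1, 1.300) = 1.000
(c → b) → (c ⊕ b) = min(1, 1 − 1.000 + 1.000) = min(1, 1.000) = 1.000
a → b = min(1, 1 − 0.032 + 0.839) = min(1, 1.807) = 1.000
((c → b) → (c ⊕ b)) ⊕ (a → b) = min(1, 1.000 + 1.000) = min(1, 2.000) = 1.000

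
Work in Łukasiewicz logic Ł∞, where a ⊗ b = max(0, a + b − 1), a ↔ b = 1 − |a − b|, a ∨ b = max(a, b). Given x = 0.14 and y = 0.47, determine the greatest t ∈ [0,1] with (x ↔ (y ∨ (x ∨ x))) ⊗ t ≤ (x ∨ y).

x ∨ x = max(0.14, 0.14) = 0.14
y ∨ (x ∨ x) = max(0.47, 0.14) = 0.47
x ↔ (y ∨ (x ∨ x)) = 1 − |0.14 − 0.47| = 1 − 0.33 = 0.67
So the left factor is x ↔ (y ∨ (x ∨ x)) = 0.67.
x ∨ y = max(0.14, 0.47) = 0.47
So the right-hand bound is x ∨ y = 0.47.
The residuum of the Łukasiewicz t-norm gives the supremum: min(1, 1 − 0.67 + 0.47).
1 − 0.67 + 0.47 = 0.80, so t = min(1, 0.80) = 0.80.
Check: 0.67 ⊗ 0.80 = max(0, 0.47) = 0.47 ≤ 0.47.

0.80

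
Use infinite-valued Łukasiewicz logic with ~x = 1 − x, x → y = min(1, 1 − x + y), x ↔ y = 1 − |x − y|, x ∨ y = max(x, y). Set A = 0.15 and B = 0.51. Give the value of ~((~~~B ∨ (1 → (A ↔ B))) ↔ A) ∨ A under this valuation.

0.49

~B = 1 − 0.51 = 0.49
~~B = 1 − 0.49 = 0.51
~~~B = 1 − 0.51 = 0.49
A ↔ B = 1 − |0.15 − 0.51| = 1 − 0.36 = 0.64
1 → (A ↔ B) = min(1, 1 − 1.00 + 0.64) = min(1, 0.64) = 0.64
~~~B ∨ (1 → (A ↔ B)) = max(0.49, 0.64) = 0.64
(~~~B ∨ (1 → (A ↔ B))) ↔ A = 1 − |0.64 − 0.15| = 1 − 0.49 = 0.51
~((~~~B ∨ (1 → (A ↔ B))) ↔ A) = 1 − 0.51 = 0.49
~((~~~B ∨ (1 → (A ↔ B))) ↔ A) ∨ A = max(0.49, 0.15) = 0.49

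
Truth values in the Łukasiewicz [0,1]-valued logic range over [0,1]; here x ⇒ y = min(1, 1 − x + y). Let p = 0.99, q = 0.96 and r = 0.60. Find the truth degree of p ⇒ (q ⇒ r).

0.65

q ⇒ r = min(1, 1 − 0.96 + 0.60) = min(1, 0.64) = 0.64
p ⇒ (q ⇒ r) = min(1, 1 − 0.99 + 0.64) = min(1, 0.65) = 0.65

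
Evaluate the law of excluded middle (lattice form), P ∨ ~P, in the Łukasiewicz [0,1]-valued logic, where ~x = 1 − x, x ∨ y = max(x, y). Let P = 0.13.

~P = 1 − 0.13 = 0.87
P ∨ ~P = max(0.13, 0.87) = 0.87
(The value 0.87 < 1 shows this instance is not satisfied; not a Ł∞-tautology — its value is max(a, 1−a).)

0.87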